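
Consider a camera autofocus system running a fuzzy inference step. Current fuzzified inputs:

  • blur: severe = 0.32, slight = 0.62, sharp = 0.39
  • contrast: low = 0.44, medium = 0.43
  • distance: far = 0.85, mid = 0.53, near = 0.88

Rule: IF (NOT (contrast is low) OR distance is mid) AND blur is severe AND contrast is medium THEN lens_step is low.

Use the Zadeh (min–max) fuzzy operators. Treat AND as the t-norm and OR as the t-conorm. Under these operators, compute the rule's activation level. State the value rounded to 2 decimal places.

0.32

firing strength: (¬low=1−0.44=0.56 OR mid=0.53) = 0.56; AND[min(a, b)] with severe=0.32, medium=0.43 → w = 0.32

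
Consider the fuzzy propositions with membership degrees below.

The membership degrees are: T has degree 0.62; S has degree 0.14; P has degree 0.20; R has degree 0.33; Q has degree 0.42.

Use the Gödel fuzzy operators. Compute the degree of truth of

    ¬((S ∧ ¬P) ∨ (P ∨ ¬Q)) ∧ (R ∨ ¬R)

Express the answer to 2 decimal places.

¬P = 1 − 0.20 = 0.80
S ∧ ¬P = min(a, b) on (0.14, 0.80) = 0.14
¬Q = 1 − 0.42 = 0.58
P ∨ ¬Q = max(a, b) on (0.20, 0.58) = 0.58
(S ∧ ¬P) ∨ (P ∨ ¬Q) = max(a, b) on (0.14, 0.58) = 0.58
¬((S ∧ ¬P) ∨ (P ∨ ¬Q)) = 1 − 0.58 = 0.42
¬R = 1 − 0.33 = 0.67
R ∨ ¬R = max(a, b) on (0.33, 0.67) = 0.67
¬((S ∧ ¬P) ∨ (P ∨ ¬Q)) ∧ (R ∨ ¬R) = min(a, b) on (0.42, 0.67) = 0.42

0.42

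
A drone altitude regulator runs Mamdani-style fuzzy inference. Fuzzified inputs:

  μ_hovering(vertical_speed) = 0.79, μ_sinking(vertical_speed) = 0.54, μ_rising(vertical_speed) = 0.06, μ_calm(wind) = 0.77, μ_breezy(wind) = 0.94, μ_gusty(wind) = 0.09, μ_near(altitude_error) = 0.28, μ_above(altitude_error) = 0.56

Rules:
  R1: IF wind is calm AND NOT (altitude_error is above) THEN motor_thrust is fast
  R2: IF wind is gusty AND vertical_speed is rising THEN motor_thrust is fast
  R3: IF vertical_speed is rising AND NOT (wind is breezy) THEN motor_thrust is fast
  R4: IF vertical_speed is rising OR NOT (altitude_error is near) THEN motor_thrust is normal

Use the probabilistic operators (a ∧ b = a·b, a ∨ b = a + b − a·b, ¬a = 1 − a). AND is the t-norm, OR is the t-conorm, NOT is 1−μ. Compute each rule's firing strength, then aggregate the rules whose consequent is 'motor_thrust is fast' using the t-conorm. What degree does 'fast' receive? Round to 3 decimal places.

R1: calm=0.77, ¬above=1−0.56=0.44; AND[a·b] → w = 0.3388
R2: gusty=0.09, rising=0.06; AND[a·b] → w = 0.0054
R3: rising=0.06, ¬breezy=1−0.94=0.06; AND[a·b] → w = 0.0036
R4: rising=0.06, ¬near=1−0.28=0.72; OR[a + b − a·b] → w = 0.7368
Rules with consequent 'fast': {R1, R2, R3} → strengths 0.3388, 0.0054, 0.0036
Aggregate via t-conorm [a + b − a·b]: 0.3447

0.345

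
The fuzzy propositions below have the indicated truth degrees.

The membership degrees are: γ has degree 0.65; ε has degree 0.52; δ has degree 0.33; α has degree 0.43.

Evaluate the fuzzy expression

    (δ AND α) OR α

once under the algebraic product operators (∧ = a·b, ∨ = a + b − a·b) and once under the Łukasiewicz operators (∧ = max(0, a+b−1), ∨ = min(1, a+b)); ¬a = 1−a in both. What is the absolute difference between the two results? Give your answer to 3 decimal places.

Under algebraic product:
  δ AND α = a·b on (0.3300, 0.4300) = 0.1419
  (δ AND α) OR α = a + b − a·b on (0.1419, 0.4300) = 0.5109
  → value = 0.5109
Under Łukasiewicz:
  δ AND α = max(0, a+b−1) on (0.33, 0.43) = 0.00
  (δ AND α) OR α = min(1, a+b) on (0.00, 0.43) = 0.43
  → value = 0.4300
|0.5109 − 0.4300| = 0.081

0.081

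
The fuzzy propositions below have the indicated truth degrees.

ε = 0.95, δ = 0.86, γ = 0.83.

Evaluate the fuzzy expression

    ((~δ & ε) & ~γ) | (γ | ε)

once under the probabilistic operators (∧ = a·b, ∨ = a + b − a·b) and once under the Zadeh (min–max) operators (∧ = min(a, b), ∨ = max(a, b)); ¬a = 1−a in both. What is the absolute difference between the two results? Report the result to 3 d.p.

Under probabilistic:
  ~δ = 1 − 0.8600 = 0.1400
  ~δ & ε = a·b on (0.1400, 0.9500) = 0.1330
  ~γ = 1 − 0.8300 = 0.1700
  (~δ & ε) & ~γ = a·b on (0.1330, 0.1700) = 0.0226
  γ | ε = a + b − a·b on (0.8300, 0.9500) = 0.9915
  ((~δ & ε) & ~γ) | (γ | ε) = a + b − a·b on (0.0226, 0.9915) = 0.9917
  → value = 0.9917
Under Zadeh (min–max):
  ~δ = 1 − 0.86 = 0.14
  ~δ & ε = min(a, b) on (0.14, 0.95) = 0.14
  ~γ = 1 − 0.83 = 0.17
  (~δ & ε) & ~γ = min(a, b) on (0.14, 0.17) = 0.14
  γ | ε = max(a, b) on (0.83, 0.95) = 0.95
  ((~δ & ε) & ~γ) | (γ | ε) = max(a, b) on (0.14, 0.95) = 0.95
  → value = 0.9500
|0.9917 − 0.9500| = 0.042

0.042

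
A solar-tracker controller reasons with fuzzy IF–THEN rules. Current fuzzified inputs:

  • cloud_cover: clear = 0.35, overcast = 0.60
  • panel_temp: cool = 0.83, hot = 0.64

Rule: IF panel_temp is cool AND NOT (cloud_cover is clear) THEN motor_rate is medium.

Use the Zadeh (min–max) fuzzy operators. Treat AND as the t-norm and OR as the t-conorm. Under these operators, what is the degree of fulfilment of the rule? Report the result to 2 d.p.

0.65

firing strength: cool=0.83, ¬clear=1−0.35=0.65; AND[min(a, b)] → w = 0.65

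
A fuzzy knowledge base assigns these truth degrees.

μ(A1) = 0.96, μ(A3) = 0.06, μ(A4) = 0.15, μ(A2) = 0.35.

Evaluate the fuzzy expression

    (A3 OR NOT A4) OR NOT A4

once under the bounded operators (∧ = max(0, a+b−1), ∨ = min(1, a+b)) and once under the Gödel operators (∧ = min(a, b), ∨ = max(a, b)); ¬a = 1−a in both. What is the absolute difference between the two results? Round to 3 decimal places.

Under bounded:
  NOT A4 = 1 − 0.15 = 0.85
  A3 OR NOT A4 = min(1, a+b) on (0.06, 0.85) = 0.91
  NOT A4 = 1 − 0.15 = 0.85
  (A3 OR NOT A4) OR NOT A4 = min(1, a+b) on (0.91, 0.85) = 1.00
  → value = 1.0000
Under Gödel:
  NOT A4 = 1 − 0.15 = 0.85
  A3 OR NOT A4 = max(a, b) on (0.06, 0.85) = 0.85
  NOT A4 = 1 − 0.15 = 0.85
  (A3 OR NOT A4) OR NOT A4 = max(a, b) on (0.85, 0.85) = 0.85
  → value = 0.8500
|1.0000 − 0.8500| = 0.150

0.150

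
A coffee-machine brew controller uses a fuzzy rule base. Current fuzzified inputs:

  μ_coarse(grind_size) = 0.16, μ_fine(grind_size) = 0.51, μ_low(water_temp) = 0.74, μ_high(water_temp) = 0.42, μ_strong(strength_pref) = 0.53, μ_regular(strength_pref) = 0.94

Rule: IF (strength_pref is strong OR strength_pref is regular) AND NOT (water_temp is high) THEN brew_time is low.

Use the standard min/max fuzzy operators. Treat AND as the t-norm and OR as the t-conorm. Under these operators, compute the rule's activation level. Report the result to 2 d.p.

firing strength: (strong=0.53 OR regular=0.94) = 0.94; AND[min(a, b)] with ¬high=1−0.42=0.58 → w = 0.58

0.58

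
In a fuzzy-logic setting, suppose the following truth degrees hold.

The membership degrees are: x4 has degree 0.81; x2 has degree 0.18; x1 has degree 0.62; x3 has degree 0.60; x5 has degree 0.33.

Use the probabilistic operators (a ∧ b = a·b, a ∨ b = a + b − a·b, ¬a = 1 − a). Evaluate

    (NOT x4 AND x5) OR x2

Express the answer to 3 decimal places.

NOT x4 = 1 − 0.8100 = 0.1900
NOT x4 AND x5 = a·b on (0.1900, 0.3300) = 0.0627
(NOT x4 AND x5) OR x2 = a + b − a·b on (0.0627, 0.1800) = 0.2314

0.231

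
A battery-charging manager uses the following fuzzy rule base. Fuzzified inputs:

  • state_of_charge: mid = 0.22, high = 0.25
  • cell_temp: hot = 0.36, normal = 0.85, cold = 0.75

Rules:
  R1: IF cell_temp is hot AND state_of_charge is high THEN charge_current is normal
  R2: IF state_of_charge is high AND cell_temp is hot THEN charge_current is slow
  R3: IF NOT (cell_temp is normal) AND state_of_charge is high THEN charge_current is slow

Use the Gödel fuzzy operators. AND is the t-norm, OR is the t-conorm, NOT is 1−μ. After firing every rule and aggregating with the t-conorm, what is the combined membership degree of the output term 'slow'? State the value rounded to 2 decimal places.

0.25

R1: hot=0.36, high=0.25; AND[min(a, b)] → w = 0.25
R2: high=0.25, hot=0.36; AND[min(a, b)] → w = 0.25
R3: ¬normal=1−0.85=0.15, high=0.25; AND[min(a, b)] → w = 0.15
Rules with consequent 'slow': {R2, R3} → strengths 0.25, 0.15
Aggregate via t-conorm [max(a, b)]: 0.25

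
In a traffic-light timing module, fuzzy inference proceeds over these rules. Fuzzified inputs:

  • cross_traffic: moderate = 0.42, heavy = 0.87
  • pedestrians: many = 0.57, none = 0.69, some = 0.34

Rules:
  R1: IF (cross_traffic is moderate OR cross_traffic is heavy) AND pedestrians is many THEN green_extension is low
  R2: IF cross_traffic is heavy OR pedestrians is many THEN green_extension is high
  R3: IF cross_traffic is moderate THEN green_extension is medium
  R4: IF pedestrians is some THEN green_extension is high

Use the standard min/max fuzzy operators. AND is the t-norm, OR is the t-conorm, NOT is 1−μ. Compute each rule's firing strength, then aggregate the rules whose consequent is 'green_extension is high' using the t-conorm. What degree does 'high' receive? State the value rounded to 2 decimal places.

0.87

R1: (moderate=0.42 OR heavy=0.87) = 0.87; AND[min(a, b)] with many=0.57 → w = 0.57
R2: heavy=0.87, many=0.57; OR[max(a, b)] → w = 0.87
R3: moderate=0.42 → w = 0.42
R4: some=0.34 → w = 0.34
Rules with consequent 'high': {R2, R4} → strengths 0.87, 0.34
Aggregate via t-conorm [max(a, b)]: 0.87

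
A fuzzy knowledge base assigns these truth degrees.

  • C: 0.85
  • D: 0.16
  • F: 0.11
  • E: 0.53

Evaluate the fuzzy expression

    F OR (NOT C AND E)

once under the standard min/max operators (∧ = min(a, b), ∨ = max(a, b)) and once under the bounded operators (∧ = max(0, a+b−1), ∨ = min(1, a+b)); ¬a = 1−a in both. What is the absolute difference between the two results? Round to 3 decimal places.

0.040

Under standard min/max:
  NOT C = 1 − 0.85 = 0.15
  NOT C AND E = min(a, b) on (0.15, 0.53) = 0.15
  F OR (NOT C AND E) = max(a, b) on (0.11, 0.15) = 0.15
  → value = 0.1500
Under bounded:
  NOT C = 1 − 0.85 = 0.15
  NOT C AND E = max(0, a+b−1) on (0.15, 0.53) = 0.00
  F OR (NOT C AND E) = min(1, a+b) on (0.11, 0.00) = 0.11
  → value = 0.1100
|0.1500 − 0.1100| = 0.040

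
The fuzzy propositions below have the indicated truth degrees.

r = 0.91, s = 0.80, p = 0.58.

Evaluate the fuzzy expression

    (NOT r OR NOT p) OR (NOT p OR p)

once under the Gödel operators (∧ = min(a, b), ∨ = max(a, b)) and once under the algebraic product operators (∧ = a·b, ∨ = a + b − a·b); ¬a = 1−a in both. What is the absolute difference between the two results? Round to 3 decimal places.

0.291

Under Gödel:
  NOT r = 1 − 0.91 = 0.09
  NOT p = 1 − 0.58 = 0.42
  NOT r OR NOT p = max(a, b) on (0.09, 0.42) = 0.42
  NOT p = 1 − 0.58 = 0.42
  NOT p OR p = max(a, b) on (0.42, 0.58) = 0.58
  (NOT r OR NOT p) OR (NOT p OR p) = max(a, b) on (0.42, 0.58) = 0.58
  → value = 0.5800
Under algebraic product:
  NOT r = 1 − 0.9100 = 0.0900
  NOT p = 1 − 0.5800 = 0.4200
  NOT r OR NOT p = a + b − a·b on (0.0900, 0.4200) = 0.4722
  NOT p = 1 − 0.5800 = 0.4200
  NOT p OR p = a + b − a·b on (0.4200, 0.5800) = 0.7564
  (NOT r OR NOT p) OR (NOT p OR p) = a + b − a·b on (0.4722, 0.7564) = 0.8714
  → value = 0.8714
|0.5800 − 0.8714| = 0.291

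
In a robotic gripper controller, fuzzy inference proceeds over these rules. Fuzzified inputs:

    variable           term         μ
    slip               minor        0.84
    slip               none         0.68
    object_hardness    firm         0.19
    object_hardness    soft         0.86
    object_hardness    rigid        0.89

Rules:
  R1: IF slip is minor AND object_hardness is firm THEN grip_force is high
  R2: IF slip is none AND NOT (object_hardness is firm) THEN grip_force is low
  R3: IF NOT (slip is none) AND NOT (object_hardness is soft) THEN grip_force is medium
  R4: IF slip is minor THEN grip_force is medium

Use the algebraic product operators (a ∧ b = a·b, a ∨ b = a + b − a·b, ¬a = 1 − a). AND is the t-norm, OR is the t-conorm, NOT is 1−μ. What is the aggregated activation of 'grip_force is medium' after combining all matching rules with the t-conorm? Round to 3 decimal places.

R1: minor=0.84, firm=0.19; AND[a·b] → w = 0.1596
R2: none=0.68, ¬firm=1−0.19=0.81; AND[a·b] → w = 0.5508
R3: ¬none=1−0.68=0.32, ¬soft=1−0.86=0.14; AND[a·b] → w = 0.0448
R4: minor=0.84 → w = 0.8400
Rules with consequent 'medium': {R3, R4} → strengths 0.0448, 0.8400
Aggregate via t-conorm [a + b − a·b]: 0.8472

0.847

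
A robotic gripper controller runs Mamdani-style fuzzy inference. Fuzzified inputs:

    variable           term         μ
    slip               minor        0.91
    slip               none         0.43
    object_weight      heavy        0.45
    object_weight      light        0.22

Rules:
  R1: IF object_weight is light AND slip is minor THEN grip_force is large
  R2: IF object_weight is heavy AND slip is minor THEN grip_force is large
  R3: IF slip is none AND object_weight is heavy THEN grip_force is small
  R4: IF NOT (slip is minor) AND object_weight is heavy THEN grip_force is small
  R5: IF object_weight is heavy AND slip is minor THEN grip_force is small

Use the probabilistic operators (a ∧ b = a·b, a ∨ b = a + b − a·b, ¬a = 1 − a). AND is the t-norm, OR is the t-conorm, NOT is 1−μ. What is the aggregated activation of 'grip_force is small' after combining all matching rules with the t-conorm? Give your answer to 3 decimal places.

R1: light=0.22, minor=0.91; AND[a·b] → w = 0.2002
R2: heavy=0.45, minor=0.91; AND[a·b] → w = 0.4095
R3: none=0.43, heavy=0.45; AND[a·b] → w = 0.1935
R4: ¬minor=1−0.91=0.09, heavy=0.45; AND[a·b] → w = 0.0405
R5: heavy=0.45, minor=0.91; AND[a·b] → w = 0.4095
Rules with consequent 'small': {R3, R4, R5} → strengths 0.1935, 0.0405, 0.4095
Aggregate via t-conorm [a + b − a·b]: 0.5430

0.543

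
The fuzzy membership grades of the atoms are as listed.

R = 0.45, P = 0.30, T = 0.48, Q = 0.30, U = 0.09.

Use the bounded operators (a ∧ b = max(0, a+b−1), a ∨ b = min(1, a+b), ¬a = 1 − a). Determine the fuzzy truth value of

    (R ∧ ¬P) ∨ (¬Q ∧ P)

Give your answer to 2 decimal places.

¬P = 1 − 0.30 = 0.70
R ∧ ¬P = max(0, a+b−1) on (0.45, 0.70) = 0.15
¬Q = 1 − 0.30 = 0.70
¬Q ∧ P = max(0, a+b−1) on (0.70, 0.30) = 0.00
(R ∧ ¬P) ∨ (¬Q ∧ P) = min(1, a+b) on (0.15, 0.00) = 0.15

0.15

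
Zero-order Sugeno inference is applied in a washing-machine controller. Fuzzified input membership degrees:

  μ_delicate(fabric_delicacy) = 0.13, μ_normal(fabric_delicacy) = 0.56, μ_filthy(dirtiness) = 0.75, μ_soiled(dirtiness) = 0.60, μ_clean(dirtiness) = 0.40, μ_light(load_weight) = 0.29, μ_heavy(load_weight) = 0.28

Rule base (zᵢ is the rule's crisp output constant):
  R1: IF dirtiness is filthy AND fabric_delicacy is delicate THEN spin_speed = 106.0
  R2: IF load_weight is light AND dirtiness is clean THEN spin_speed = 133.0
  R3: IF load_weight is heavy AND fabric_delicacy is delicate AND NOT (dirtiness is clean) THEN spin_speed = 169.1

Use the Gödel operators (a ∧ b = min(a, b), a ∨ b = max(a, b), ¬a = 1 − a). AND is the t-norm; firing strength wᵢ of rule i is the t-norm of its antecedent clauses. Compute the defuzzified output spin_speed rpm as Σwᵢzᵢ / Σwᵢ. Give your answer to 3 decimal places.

R1 (z=106.0): filthy=0.75, delicate=0.13; AND[min(a, b)] → w = 0.13
R2 (z=133.0): light=0.29, clean=0.40; AND[min(a, b)] → w = 0.29
R3 (z=169.1): heavy=0.28, delicate=0.13, ¬clean=1−0.40=0.60; AND[min(a, b)] → w = 0.13
Weighted average = (0.13·106.0 + 0.29·133.0 + 0.13·169.1) / (0.13 + 0.29 + 0.13)
  = 74.3330 / 0.5500 = 135.151

135.151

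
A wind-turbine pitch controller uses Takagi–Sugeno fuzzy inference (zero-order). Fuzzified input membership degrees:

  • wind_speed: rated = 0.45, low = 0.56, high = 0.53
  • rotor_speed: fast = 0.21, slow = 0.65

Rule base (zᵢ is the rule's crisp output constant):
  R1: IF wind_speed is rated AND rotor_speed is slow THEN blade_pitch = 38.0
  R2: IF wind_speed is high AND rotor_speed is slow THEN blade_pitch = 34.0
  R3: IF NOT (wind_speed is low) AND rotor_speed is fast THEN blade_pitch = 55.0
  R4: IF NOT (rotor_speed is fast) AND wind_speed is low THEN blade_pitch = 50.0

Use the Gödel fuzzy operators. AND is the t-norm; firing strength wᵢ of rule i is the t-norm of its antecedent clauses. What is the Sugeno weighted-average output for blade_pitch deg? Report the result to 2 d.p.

42.67

R1 (z=38.0): rated=0.45, slow=0.65; AND[min(a, b)] → w = 0.45
R2 (z=34.0): high=0.53, slow=0.65; AND[min(a, b)] → w = 0.53
R3 (z=55.0): ¬low=1−0.56=0.44, fast=0.21; AND[min(a, b)] → w = 0.21
R4 (z=50.0): ¬fast=1−0.21=0.79, low=0.56; AND[min(a, b)] → w = 0.56
Weighted average = (0.45·38.0 + 0.53·34.0 + 0.21·55.0 + 0.56·50.0) / (0.45 + 0.53 + 0.21 + 0.56)
  = 74.6700 / 1.7500 = 42.67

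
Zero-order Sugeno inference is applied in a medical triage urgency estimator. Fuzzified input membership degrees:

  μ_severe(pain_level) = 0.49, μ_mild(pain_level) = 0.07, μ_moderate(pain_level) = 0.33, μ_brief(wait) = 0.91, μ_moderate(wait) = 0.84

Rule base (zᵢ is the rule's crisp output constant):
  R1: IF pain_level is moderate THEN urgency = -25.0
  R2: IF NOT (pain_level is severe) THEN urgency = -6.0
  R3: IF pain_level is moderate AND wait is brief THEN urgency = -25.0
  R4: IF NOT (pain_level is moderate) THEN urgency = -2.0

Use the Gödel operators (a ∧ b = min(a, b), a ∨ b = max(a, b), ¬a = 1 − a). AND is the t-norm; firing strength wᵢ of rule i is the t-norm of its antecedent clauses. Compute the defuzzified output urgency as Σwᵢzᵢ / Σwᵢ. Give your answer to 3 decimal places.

-11.359

R1 (z=-25.0): moderate=0.33 → w = 0.33
R2 (z=-6.0): ¬severe=1−0.49=0.51 → w = 0.51
R3 (z=-25.0): moderate=0.33, brief=0.91; AND[min(a, b)] → w = 0.33
R4 (z=-2.0): ¬moderate=1−0.33=0.67 → w = 0.67
Weighted average = (0.33·-25.0 + 0.51·-6.0 + 0.33·-25.0 + 0.67·-2.0) / (0.33 + 0.51 + 0.33 + 0.67)
  = -20.9000 / 1.8400 = -11.359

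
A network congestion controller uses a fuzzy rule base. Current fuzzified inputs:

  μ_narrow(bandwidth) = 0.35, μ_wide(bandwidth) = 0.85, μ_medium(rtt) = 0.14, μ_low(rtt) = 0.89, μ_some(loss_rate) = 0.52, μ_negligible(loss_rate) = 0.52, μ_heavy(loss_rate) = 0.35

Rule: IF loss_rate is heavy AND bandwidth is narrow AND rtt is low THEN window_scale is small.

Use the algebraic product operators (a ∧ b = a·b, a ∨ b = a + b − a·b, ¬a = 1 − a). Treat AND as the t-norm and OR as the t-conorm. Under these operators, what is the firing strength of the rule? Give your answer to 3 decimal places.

firing strength: heavy=0.35, narrow=0.35, low=0.89; AND[a·b] → w = 0.1090

0.109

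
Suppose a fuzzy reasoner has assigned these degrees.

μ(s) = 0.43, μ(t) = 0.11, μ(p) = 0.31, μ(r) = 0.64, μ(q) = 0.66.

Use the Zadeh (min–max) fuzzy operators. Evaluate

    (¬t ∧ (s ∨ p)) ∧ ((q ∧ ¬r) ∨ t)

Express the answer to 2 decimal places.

0.36

¬t = 1 − 0.11 = 0.89
s ∨ p = max(a, b) on (0.43, 0.31) = 0.43
¬t ∧ (s ∨ p) = min(a, b) on (0.89, 0.43) = 0.43
¬r = 1 − 0.64 = 0.36
q ∧ ¬r = min(a, b) on (0.66, 0.36) = 0.36
(q ∧ ¬r) ∨ t = max(a, b) on (0.36, 0.11) = 0.36
(¬t ∧ (s ∨ p)) ∧ ((q ∧ ¬r) ∨ t) = min(a, b) on (0.43, 0.36) = 0.36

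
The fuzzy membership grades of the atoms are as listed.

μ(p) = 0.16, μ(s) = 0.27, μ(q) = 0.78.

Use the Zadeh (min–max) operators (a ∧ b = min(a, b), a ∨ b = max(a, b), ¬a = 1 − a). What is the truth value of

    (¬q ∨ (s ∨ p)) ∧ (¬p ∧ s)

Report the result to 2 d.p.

¬q = 1 − 0.78 = 0.22
s ∨ p = max(a, b) on (0.27, 0.16) = 0.27
¬q ∨ (s ∨ p) = max(a, b) on (0.22, 0.27) = 0.27
¬p = 1 − 0.16 = 0.84
¬p ∧ s = min(a, b) on (0.84, 0.27) = 0.27
(¬q ∨ (s ∨ p)) ∧ (¬p ∧ s) = min(a, b) on (0.27, 0.27) = 0.27

0.27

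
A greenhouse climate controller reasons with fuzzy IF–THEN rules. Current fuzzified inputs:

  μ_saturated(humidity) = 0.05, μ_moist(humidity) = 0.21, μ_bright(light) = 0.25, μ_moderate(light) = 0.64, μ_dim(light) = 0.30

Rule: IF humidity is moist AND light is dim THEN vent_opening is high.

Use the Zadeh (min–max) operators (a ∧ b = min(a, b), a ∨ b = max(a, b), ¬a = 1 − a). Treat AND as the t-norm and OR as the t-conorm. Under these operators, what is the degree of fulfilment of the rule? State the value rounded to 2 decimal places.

0.21

firing strength: moist=0.21, dim=0.30; AND[min(a, b)] → w = 0.21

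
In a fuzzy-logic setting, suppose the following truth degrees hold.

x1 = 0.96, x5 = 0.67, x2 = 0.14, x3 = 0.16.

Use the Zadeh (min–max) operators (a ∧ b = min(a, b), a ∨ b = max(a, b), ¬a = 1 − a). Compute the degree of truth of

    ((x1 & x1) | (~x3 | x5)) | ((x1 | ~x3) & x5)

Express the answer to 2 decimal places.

x1 & x1 = min(a, b) on (0.96, 0.96) = 0.96
~x3 = 1 − 0.16 = 0.84
~x3 | x5 = max(a, b) on (0.84, 0.67) = 0.84
(x1 & x1) | (~x3 | x5) = max(a, b) on (0.96, 0.84) = 0.96
~x3 = 1 − 0.16 = 0.84
x1 | ~x3 = max(a, b) on (0.96, 0.84) = 0.96
(x1 | ~x3) & x5 = min(a, b) on (0.96, 0.67) = 0.67
((x1 & x1) | (~x3 | x5)) | ((x1 | ~x3) & x5) = max(a, b) on (0.96, 0.67) = 0.96

0.96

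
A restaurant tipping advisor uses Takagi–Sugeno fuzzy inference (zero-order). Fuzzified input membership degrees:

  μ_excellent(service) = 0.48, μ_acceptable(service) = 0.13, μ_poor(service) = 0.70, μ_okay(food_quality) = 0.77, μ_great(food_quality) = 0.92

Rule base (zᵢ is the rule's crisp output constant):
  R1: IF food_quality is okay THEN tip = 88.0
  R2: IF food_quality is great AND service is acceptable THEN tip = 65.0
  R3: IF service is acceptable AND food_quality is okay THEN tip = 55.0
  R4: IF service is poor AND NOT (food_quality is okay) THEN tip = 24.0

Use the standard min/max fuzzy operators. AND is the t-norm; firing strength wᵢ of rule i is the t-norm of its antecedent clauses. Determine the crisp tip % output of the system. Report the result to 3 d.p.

70.540

R1 (z=88.0): okay=0.77 → w = 0.77
R2 (z=65.0): great=0.92, acceptable=0.13; AND[min(a, b)] → w = 0.13
R3 (z=55.0): acceptable=0.13, okay=0.77; AND[min(a, b)] → w = 0.13
R4 (z=24.0): poor=0.70, ¬okay=1−0.77=0.23; AND[min(a, b)] → w = 0.23
Weighted average = (0.77·88.0 + 0.13·65.0 + 0.13·55.0 + 0.23·24.0) / (0.77 + 0.13 + 0.13 + 0.23)
  = 88.8800 / 1.2600 = 70.540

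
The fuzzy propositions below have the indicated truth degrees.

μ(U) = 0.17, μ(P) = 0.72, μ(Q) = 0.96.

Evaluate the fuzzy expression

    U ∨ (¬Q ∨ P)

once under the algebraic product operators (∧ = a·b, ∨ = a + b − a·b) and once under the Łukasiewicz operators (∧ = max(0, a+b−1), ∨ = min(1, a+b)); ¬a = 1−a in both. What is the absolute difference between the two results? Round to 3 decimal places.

0.153

Under algebraic product:
  ¬Q = 1 − 0.9600 = 0.0400
  ¬Q ∨ P = a + b − a·b on (0.0400, 0.7200) = 0.7312
  U ∨ (¬Q ∨ P) = a + b − a·b on (0.1700, 0.7312) = 0.7769
  → value = 0.7769
Under Łukasiewicz:
  ¬Q = 1 − 0.96 = 0.04
  ¬Q ∨ P = min(1, a+b) on (0.04, 0.72) = 0.76
  U ∨ (¬Q ∨ P) = min(1, a+b) on (0.17, 0.76) = 0.93
  → value = 0.9300
|0.7769 − 0.9300| = 0.153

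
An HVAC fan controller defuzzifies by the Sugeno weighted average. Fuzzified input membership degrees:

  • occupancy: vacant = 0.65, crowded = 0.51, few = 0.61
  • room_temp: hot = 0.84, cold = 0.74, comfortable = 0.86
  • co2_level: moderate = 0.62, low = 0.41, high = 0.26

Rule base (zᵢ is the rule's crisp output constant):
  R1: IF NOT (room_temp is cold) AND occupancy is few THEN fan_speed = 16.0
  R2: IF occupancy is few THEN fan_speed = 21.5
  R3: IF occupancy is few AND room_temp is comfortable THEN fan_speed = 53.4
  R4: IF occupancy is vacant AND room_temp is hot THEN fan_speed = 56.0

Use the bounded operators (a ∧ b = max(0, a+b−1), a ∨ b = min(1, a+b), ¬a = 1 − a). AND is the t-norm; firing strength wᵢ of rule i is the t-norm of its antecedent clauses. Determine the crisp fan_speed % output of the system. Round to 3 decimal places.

R1 (z=16.0): ¬cold=1−0.74=0.26, few=0.61; AND[max(0, a+b−1)] → w = 0.00
R2 (z=21.5): few=0.61 → w = 0.61
R3 (z=53.4): few=0.61, comfortable=0.86; AND[max(0, a+b−1)] → w = 0.47
R4 (z=56.0): vacant=0.65, hot=0.84; AND[max(0, a+b−1)] → w = 0.49
Weighted average = (0.00·16.0 + 0.61·21.5 + 0.47·53.4 + 0.49·56.0) / (0.00 + 0.61 + 0.47 + 0.49)
  = 65.6530 / 1.5700 = 41.817

41.817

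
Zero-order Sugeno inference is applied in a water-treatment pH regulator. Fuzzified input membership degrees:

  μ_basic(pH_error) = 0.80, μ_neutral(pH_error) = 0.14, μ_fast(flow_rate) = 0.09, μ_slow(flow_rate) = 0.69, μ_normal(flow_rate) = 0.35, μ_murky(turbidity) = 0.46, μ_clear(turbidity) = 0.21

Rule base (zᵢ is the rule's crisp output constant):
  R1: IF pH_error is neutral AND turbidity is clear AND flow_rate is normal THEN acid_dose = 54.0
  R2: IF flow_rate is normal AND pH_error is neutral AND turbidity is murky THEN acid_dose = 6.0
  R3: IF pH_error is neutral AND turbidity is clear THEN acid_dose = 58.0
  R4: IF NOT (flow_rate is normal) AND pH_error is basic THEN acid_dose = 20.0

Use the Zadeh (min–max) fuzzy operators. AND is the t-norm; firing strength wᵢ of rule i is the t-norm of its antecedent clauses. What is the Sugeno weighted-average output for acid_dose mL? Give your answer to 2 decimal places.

R1 (z=54.0): neutral=0.14, clear=0.21, normal=0.35; AND[min(a, b)] → w = 0.14
R2 (z=6.0): normal=0.35, neutral=0.14, murky=0.46; AND[min(a, b)] → w = 0.14
R3 (z=58.0): neutral=0.14, clear=0.21; AND[min(a, b)] → w = 0.14
R4 (z=20.0): ¬normal=1−0.35=0.65, basic=0.80; AND[min(a, b)] → w = 0.65
Weighted average = (0.14·54.0 + 0.14·6.0 + 0.14·58.0 + 0.65·20.0) / (0.14 + 0.14 + 0.14 + 0.65)
  = 29.5200 / 1.0700 = 27.59

27.59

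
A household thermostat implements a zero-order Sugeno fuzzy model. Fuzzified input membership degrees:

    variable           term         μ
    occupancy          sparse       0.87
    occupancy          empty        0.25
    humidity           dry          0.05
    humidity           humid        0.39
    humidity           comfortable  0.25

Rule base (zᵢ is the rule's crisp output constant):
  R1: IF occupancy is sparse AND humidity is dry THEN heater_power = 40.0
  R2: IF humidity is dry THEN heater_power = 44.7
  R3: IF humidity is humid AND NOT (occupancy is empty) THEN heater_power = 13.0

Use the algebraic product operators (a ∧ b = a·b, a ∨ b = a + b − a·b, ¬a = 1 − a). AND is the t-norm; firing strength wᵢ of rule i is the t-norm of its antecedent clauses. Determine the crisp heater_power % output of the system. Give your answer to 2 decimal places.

R1 (z=40.0): sparse=0.87, dry=0.05; AND[a·b] → w = 0.0435
R2 (z=44.7): dry=0.05 → w = 0.0500
R3 (z=13.0): humid=0.39, ¬empty=1−0.25=0.75; AND[a·b] → w = 0.2925
Weighted average = (0.0435·40.0 + 0.0500·44.7 + 0.2925·13.0) / (0.0435 + 0.0500 + 0.2925)
  = 7.7775 / 0.3860 = 20.15

20.15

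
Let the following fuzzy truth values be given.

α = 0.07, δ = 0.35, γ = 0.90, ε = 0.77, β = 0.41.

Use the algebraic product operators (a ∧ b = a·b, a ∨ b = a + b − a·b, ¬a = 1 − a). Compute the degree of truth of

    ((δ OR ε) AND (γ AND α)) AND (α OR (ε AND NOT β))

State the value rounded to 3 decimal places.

0.026

δ OR ε = a + b − a·b on (0.3500, 0.7700) = 0.8505
γ AND α = a·b on (0.9000, 0.0700) = 0.0630
(δ OR ε) AND (γ AND α) = a·b on (0.8505, 0.0630) = 0.0536
NOT β = 1 − 0.4100 = 0.5900
ε AND NOT β = a·b on (0.7700, 0.5900) = 0.4543
α OR (ε AND NOT β) = a + b − a·b on (0.0700, 0.4543) = 0.4925
((δ OR ε) AND (γ AND α)) AND (α OR (ε AND NOT β)) = a·b on (0.0536, 0.4925) = 0.0264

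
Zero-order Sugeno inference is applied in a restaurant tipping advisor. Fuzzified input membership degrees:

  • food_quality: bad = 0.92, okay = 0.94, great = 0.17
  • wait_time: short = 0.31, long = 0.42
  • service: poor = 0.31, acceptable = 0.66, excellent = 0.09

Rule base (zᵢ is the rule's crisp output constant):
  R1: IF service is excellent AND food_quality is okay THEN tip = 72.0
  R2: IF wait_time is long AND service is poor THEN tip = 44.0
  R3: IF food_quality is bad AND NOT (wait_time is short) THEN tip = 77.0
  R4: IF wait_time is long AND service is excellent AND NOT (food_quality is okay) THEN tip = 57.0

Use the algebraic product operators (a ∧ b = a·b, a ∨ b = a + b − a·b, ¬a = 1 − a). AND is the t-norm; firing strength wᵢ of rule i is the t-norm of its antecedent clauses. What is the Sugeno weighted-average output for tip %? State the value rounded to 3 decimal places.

R1 (z=72.0): excellent=0.09, okay=0.94; AND[a·b] → w = 0.0846
R2 (z=44.0): long=0.42, poor=0.31; AND[a·b] → w = 0.1302
R3 (z=77.0): bad=0.92, ¬short=1−0.31=0.69; AND[a·b] → w = 0.6348
R4 (z=57.0): long=0.42, excellent=0.09, ¬okay=1−0.94=0.06; AND[a·b] → w = 0.0023
Weighted average = (0.0846·72.0 + 0.1302·44.0 + 0.6348·77.0 + 0.0023·57.0) / (0.0846 + 0.1302 + 0.6348 + 0.0023)
  = 60.8289 / 0.8519 = 71.406

71.406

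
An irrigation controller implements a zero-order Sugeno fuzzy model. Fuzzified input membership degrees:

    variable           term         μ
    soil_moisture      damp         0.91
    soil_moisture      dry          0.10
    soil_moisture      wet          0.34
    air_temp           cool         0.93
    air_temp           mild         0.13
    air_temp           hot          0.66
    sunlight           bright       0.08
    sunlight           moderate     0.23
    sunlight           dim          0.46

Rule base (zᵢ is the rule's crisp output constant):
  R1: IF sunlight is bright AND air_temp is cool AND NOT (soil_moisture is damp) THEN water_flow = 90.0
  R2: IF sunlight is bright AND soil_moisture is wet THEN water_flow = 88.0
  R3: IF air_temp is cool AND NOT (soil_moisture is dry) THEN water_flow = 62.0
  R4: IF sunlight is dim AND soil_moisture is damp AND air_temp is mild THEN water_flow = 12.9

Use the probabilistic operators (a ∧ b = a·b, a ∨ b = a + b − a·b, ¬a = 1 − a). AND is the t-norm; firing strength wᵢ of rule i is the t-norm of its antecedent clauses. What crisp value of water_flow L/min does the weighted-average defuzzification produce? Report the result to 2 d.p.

R1 (z=90.0): bright=0.08, cool=0.93, ¬damp=1−0.91=0.09; AND[a·b] → w = 0.0067
R2 (z=88.0): bright=0.08, wet=0.34; AND[a·b] → w = 0.0272
R3 (z=62.0): cool=0.93, ¬dry=1−0.10=0.90; AND[a·b] → w = 0.8370
R4 (z=12.9): dim=0.46, damp=0.91, mild=0.13; AND[a·b] → w = 0.0544
Weighted average = (0.0067·90.0 + 0.0272·88.0 + 0.8370·62.0 + 0.0544·12.9) / (0.0067 + 0.0272 + 0.8370 + 0.0544)
  = 55.5922 / 0.9253 = 60.08

60.08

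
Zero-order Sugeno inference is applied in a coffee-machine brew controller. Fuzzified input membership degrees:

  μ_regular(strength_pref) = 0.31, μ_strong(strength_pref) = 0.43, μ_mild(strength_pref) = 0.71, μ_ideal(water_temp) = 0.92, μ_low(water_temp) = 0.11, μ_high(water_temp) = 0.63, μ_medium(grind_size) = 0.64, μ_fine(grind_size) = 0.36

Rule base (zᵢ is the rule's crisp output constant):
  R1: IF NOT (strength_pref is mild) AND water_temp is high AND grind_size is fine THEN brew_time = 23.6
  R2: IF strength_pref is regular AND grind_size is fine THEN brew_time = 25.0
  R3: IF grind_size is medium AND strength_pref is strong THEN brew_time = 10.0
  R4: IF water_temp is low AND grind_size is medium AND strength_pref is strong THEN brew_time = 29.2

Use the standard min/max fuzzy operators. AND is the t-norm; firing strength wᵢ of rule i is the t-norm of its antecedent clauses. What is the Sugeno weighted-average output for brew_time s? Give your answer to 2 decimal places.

R1 (z=23.6): ¬mild=1−0.71=0.29, high=0.63, fine=0.36; AND[min(a, b)] → w = 0.29
R2 (z=25.0): regular=0.31, fine=0.36; AND[min(a, b)] → w = 0.31
R3 (z=10.0): medium=0.64, strong=0.43; AND[min(a, b)] → w = 0.43
R4 (z=29.2): low=0.11, medium=0.64, strong=0.43; AND[min(a, b)] → w = 0.11
Weighted average = (0.29·23.6 + 0.31·25.0 + 0.43·10.0 + 0.11·29.2) / (0.29 + 0.31 + 0.43 + 0.11)
  = 22.1060 / 1.1400 = 19.39

19.39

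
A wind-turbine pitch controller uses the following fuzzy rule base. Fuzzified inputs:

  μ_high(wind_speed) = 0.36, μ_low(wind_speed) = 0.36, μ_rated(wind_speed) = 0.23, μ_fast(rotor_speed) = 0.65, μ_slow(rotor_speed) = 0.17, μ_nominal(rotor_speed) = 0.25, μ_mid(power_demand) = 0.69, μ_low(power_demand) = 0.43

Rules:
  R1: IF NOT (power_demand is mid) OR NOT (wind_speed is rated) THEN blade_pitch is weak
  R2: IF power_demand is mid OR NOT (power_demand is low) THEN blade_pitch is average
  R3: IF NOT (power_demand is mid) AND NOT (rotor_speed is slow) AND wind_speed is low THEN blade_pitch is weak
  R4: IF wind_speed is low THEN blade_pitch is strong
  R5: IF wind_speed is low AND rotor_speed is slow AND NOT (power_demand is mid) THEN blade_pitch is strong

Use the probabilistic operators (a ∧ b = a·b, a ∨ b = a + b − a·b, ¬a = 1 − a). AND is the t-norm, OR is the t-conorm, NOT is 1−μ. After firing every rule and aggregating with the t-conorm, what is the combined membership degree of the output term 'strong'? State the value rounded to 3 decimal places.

0.372

R1: ¬mid=1−0.69=0.31, ¬rated=1−0.23=0.77; OR[a + b − a·b] → w = 0.8413
R2: mid=0.69, ¬low=1−0.43=0.57; OR[a + b − a·b] → w = 0.8667
R3: ¬mid=1−0.69=0.31, ¬slow=1−0.17=0.83, low=0.36; AND[a·b] → w = 0.0926
R4: low=0.36 → w = 0.3600
R5: low=0.36, slow=0.17, ¬mid=1−0.69=0.31; AND[a·b] → w = 0.0190
Rules with consequent 'strong': {R4, R5} → strengths 0.3600, 0.0190
Aggregate via t-conorm [a + b − a·b]: 0.3721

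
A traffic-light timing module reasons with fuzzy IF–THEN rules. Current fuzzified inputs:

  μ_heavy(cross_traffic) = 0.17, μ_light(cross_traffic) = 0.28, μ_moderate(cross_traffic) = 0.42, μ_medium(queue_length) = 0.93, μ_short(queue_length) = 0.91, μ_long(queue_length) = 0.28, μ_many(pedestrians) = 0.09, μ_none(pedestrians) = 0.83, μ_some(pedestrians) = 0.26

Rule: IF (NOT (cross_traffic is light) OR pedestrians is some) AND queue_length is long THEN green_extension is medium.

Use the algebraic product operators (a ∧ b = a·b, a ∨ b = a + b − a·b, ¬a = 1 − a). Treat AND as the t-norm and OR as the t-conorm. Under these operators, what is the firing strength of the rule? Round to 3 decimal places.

0.222

firing strength: (¬light=1−0.28=0.72 OR some=0.26) = 0.7928; AND[a·b] with long=0.28 → w = 0.2220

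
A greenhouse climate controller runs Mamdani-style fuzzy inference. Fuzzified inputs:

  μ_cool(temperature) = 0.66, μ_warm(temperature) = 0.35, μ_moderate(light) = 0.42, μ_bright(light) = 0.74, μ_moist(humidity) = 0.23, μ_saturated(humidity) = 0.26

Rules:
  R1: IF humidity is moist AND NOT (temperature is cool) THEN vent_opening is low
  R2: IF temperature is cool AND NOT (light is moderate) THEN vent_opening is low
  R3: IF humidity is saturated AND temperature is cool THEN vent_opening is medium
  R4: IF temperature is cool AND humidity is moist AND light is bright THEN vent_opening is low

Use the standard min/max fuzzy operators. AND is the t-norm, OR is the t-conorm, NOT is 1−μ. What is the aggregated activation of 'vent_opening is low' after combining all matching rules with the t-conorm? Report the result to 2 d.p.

R1: moist=0.23, ¬cool=1−0.66=0.34; AND[min(a, b)] → w = 0.23
R2: cool=0.66, ¬moderate=1−0.42=0.58; AND[min(a, b)] → w = 0.58
R3: saturated=0.26, cool=0.66; AND[min(a, b)] → w = 0.26
R4: cool=0.66, moist=0.23, bright=0.74; AND[min(a, b)] → w = 0.23
Rules with consequent 'low': {R1, R2, R4} → strengths 0.23, 0.58, 0.23
Aggregate via t-conorm [max(a, b)]: 0.58

0.58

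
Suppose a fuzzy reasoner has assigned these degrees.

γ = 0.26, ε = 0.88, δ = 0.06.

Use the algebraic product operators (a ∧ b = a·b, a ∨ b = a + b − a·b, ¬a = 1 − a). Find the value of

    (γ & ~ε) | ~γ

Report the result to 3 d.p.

0.748

~ε = 1 − 0.8800 = 0.1200
γ & ~ε = a·b on (0.2600, 0.1200) = 0.0312
~γ = 1 − 0.2600 = 0.7400
(γ & ~ε) | ~γ = a + b − a·b on (0.0312, 0.7400) = 0.7481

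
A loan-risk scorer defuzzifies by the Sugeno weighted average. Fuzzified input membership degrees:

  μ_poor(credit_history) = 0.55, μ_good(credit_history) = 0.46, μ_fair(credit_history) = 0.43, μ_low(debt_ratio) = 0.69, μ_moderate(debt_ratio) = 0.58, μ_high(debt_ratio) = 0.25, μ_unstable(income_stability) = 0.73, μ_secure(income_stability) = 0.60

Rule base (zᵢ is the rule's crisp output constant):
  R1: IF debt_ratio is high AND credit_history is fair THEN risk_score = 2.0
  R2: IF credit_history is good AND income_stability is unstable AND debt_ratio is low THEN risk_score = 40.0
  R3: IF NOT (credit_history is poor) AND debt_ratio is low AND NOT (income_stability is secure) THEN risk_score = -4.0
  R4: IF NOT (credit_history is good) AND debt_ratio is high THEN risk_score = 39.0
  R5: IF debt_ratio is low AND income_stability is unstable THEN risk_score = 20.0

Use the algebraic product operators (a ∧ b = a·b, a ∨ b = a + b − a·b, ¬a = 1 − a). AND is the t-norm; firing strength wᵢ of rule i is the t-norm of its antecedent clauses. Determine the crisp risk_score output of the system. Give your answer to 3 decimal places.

22.072

R1 (z=2.0): high=0.25, fair=0.43; AND[a·b] → w = 0.1075
R2 (z=40.0): good=0.46, unstable=0.73, low=0.69; AND[a·b] → w = 0.2317
R3 (z=-4.0): ¬poor=1−0.55=0.45, low=0.69, ¬secure=1−0.60=0.40; AND[a·b] → w = 0.1242
R4 (z=39.0): ¬good=1−0.46=0.54, high=0.25; AND[a·b] → w = 0.1350
R5 (z=20.0): low=0.69, unstable=0.73; AND[a·b] → w = 0.5037
Weighted average = (0.1075·2.0 + 0.2317·40.0 + 0.1242·-4.0 + 0.1350·39.0 + 0.5037·20.0) / (0.1075 + 0.2317 + 0.1242 + 0.1350 + 0.5037)
  = 24.3253 / 1.1021 = 22.072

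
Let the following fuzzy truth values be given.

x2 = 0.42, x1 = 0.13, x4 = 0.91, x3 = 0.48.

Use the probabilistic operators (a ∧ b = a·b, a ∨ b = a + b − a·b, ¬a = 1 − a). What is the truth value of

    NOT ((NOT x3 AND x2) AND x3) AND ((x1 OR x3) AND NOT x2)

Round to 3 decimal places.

0.284

NOT x3 = 1 − 0.4800 = 0.5200
NOT x3 AND x2 = a·b on (0.5200, 0.4200) = 0.2184
(NOT x3 AND x2) AND x3 = a·b on (0.2184, 0.4800) = 0.1048
NOT ((NOT x3 AND x2) AND x3) = 1 − 0.1048 = 0.8952
x1 OR x3 = a + b − a·b on (0.1300, 0.4800) = 0.5476
NOT x2 = 1 − 0.4200 = 0.5800
(x1 OR x3) AND NOT x2 = a·b on (0.5476, 0.5800) = 0.3176
NOT ((NOT x3 AND x2) AND x3) AND ((x1 OR x3) AND NOT x2) = a·b on (0.8952, 0.3176) = 0.2843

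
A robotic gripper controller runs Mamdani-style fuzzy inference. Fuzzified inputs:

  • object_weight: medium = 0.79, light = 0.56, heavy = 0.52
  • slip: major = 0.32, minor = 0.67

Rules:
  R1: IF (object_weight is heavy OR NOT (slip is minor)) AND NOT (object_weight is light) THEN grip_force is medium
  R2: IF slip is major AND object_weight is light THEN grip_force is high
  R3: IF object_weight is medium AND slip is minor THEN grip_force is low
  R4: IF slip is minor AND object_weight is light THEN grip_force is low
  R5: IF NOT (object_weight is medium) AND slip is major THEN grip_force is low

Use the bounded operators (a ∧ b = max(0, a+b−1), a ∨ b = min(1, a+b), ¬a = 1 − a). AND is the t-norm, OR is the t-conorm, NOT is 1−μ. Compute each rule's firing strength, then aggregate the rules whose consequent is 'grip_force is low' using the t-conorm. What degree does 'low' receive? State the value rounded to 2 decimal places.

0.69

R1: (heavy=0.52 OR ¬minor=1−0.67=0.33) = 0.85; AND[max(0, a+b−1)] with ¬light=1−0.56=0.44 → w = 0.29
R2: major=0.32, light=0.56; AND[max(0, a+b−1)] → w = 0.00
R3: medium=0.79, minor=0.67; AND[max(0, a+b−1)] → w = 0.46
R4: minor=0.67, light=0.56; AND[max(0, a+b−1)] → w = 0.23
R5: ¬medium=1−0.79=0.21, major=0.32; AND[max(0, a+b−1)] → w = 0.00
Rules with consequent 'low': {R3, R4, R5} → strengths 0.46, 0.23, 0.00
Aggregate via t-conorm [min(1, a+b)]: 0.69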